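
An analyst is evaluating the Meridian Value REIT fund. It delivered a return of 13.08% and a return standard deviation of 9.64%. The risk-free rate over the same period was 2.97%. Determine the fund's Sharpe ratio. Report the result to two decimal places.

1.05

Sharpe = (Rp − Rf) / σp = (13.08% − 2.97%) / 9.64% = 10.11% / 9.64% = 1.0488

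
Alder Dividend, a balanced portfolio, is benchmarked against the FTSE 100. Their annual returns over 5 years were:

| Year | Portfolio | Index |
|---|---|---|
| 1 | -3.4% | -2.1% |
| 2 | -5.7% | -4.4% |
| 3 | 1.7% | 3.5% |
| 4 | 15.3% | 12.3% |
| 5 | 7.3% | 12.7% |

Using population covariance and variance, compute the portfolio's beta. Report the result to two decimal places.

1.00

r̄p = 3.0400%,  r̄m = 4.4000%
Cov = Σ(rp − r̄p)(rm − r̄m) / 5 = 50.4380
Var(rm) = Σ(rm − r̄m)² / 5 = 50.3600
β = Cov / Var = 50.4380 / 50.3600 = 1.0015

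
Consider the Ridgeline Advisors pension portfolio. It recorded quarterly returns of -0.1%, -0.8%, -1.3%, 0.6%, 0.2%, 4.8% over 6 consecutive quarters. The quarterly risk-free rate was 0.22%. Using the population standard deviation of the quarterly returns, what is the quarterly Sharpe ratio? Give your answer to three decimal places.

μ = (-0.1 − 0.8 − 1.3 + 0.6 + 0.2 + 4.8) / 6 = 3.40 / 6 = 0.5667%
Σ(r − μ)² = (-0.1 − 0.5667)² + (-0.8 − 0.5667)² + (-1.3 − 0.5667)² + … = 23.8533
σ = √[23.8533 / 6] = 1.9939%
Sharpe = (μ − rf) / σ = (0.5667 − 0.22) / 1.9939 = 0.3467 / 1.9939 = 0.1739

0.174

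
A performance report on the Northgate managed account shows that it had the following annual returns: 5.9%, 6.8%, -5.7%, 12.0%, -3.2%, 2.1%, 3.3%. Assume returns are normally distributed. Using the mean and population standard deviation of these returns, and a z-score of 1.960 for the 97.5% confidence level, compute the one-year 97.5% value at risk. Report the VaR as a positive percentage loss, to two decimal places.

μ = (5.9 + 6.8 − 5.7 + 12 − 3.2 + 2.1 + 3.3) / 7 = 21.20 / 7 = 3.0286%
Population σ = √[Σ(r − μ)² / 7] = √[218.8743 / 7] = √31.2678 = 5.5918%
VaR = −(μ − z·σ) = −(3.0286 − 1.960 × 5.5918) = −(-7.9313) = 7.9313%

7.93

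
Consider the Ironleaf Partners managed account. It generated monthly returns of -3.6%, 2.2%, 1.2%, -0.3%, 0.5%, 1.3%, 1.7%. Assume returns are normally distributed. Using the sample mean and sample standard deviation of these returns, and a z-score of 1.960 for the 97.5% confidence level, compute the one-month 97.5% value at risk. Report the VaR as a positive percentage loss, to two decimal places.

r̄ = (-3.6 + 2.2 + 1.2 − 0.3 + 0.5 + 1.3 + 1.7) / 7 = 3.00 / 7 = 0.4286%
Σ(r − r̄)² = (-3.6 − 0.4286)² + (2.2 − 0.4286)² + (1.2 − 0.4286)² + … = 22.8743
sample σ = √(22.8743 / 6) = √3.8124 = 1.9525%
VaR = −(r̄ − z·σ) = −(0.4286 − 1.960 × 1.9525) = −(-3.3983) = 3.3983%

3.40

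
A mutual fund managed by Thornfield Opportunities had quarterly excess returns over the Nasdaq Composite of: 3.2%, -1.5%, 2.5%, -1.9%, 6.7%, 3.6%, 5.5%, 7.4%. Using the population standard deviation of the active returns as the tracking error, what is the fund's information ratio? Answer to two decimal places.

r̄ = (3.2 − 1.5 + 2.5 − 1.9 + 6.7 + 3.6 + 5.5 + 7.4) / 8 = 3.1875%
Population σ = √[Σ(r − r̄)² / 8] = √[83.9288 / 8] = √10.4911 = 3.2390%
IR = r̄ / tracking error = 3.1875 / 3.2390 = 0.9841

0.98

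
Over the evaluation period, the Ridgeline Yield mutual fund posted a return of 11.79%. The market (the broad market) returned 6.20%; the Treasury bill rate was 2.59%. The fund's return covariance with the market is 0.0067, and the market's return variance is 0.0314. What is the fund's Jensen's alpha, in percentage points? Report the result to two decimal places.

8.43

β = Cov / Var = 0.0067 / 0.0314 = 0.2134
E[R] = Rf + β(Rm − Rf) = 2.59% + 0.2134 × (6.20% − 2.59%) = 3.3604%
α = Rp − E[R] = 11.79% − 3.3604% = 8.4296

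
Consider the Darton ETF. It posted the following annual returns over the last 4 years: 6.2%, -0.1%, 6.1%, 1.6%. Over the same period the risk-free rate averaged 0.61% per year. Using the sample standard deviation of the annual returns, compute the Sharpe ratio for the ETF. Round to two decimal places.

r̄ = (6.2 − 0.1 + 6.1 + 1.6) / 4 = 3.4500%
Sample σ = √[Σ(r − r̄)² / 3] = √[30.6100 / 3] = √10.2033 = 3.1943%
Sharpe = (r̄ − rf) / σ = (3.4500 − 0.61) / 3.1943 = 2.8400 / 3.1943 = 0.8891

0.89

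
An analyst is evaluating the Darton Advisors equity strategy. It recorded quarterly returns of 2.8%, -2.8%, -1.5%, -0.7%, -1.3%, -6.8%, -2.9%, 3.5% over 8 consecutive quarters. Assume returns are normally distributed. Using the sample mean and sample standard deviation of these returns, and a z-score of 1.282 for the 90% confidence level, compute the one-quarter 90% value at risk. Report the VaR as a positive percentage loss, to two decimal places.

5.42

μ = (2.8 − 2.8 − 1.5 − 0.7 − 1.3 − 6.8 − 2.9 + 3.5) / 8 = -9.70 / 8 = -1.2125%
Σ(r − μ)² = (2.8 − (-1.2125))² + (-2.8 − (-1.2125))² + (-1.5 − (-1.2125))² + … = 75.2488
sample σ = √(75.2488 / 7) = √10.7498 = 3.2787%
VaR = −(μ − z·σ) = −(-1.2125 − 1.282 × 3.2787) = −(-5.4158) = 5.4158%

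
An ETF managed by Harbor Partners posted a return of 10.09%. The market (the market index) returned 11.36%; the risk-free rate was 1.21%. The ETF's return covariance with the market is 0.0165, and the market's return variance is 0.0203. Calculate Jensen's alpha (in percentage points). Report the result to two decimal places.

β = Cov / Var = 0.0165 / 0.0203 = 0.8128
E[R] = Rf + β(Rm − Rf) = 1.21% + 0.8128 × (11.36% − 1.21%) = 9.4599%
α = Rp − E[R] = 10.09% − 9.4599% = 0.6301

0.63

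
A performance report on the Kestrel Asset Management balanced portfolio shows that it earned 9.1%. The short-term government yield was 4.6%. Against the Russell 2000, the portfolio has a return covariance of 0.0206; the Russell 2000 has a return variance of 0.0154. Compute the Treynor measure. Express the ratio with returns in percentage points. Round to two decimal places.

3.36

β = Cov / Var = 0.0206 / 0.0154 = 1.3377
Treynor = (Rp − Rf) / β = (9.1% − 4.6%) / 1.3377 = 4.50 / 1.3377 = 3.3640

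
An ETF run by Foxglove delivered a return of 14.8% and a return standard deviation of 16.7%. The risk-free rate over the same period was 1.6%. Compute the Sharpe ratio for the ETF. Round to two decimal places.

0.79

Sharpe = (Rp − Rf) / σp = (14.8% − 1.6%) / 16.7% = 13.20% / 16.7% = 0.7904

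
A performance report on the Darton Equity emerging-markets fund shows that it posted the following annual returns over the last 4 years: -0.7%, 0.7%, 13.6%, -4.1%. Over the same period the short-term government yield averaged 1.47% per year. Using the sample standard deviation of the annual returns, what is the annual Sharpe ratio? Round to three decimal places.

0.117

Mean return r̄ = 9.50 / 4 = 2.3750%
Sample std dev = √[180.1875 / 3] = 7.7500%
Sharpe = (r̄ − rf) / σ = (2.3750 − 1.47) / 7.7500 = 0.9050 / 7.7500 = 0.1168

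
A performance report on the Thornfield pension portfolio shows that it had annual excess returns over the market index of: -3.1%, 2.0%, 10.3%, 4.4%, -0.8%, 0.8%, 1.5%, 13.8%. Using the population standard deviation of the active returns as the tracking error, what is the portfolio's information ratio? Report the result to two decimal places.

r̄ = (-3.1 + 2 + 10.3 + 4.4 − 0.8 + 0.8 + 1.5 + 13.8) / 8 = 28.90 / 8 = 3.6125%
Σ(r − r̄)² = (-3.1 − 3.6125)² + (2 − 3.6125)² + … = 228.6288
σ = √[228.6288 / 8] = 5.3459%
IR = r̄ / tracking error = 3.6125 / 5.3459 = 0.6758

0.68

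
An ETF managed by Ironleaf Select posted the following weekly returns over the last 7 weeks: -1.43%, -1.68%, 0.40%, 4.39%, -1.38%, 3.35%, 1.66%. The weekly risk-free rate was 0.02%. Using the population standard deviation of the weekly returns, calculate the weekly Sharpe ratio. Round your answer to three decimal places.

0.325

μ = (-1.43 − 1.68 + 0.4 + 4.39 − 1.38 + 3.35 + 1.66) / 7 = 0.7586%
Σ(r − μ)² = (-1.43 − 0.7586)² + (-1.68 − 0.7586)² + … = 36.1539
population σ = √(36.1539 / 7) = √5.1648 = 2.2726%
Sharpe = (μ − rf) / σ = (0.7586 − 0.02) / 2.2726 = 0.7386 / 2.2726 = 0.3250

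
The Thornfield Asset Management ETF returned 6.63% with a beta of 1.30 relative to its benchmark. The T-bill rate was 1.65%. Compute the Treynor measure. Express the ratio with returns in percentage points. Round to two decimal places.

3.83

Treynor = (Rp − Rf) / β = (6.63% − 1.65%) / 1.30 = 4.98 / 1.30 = 3.8308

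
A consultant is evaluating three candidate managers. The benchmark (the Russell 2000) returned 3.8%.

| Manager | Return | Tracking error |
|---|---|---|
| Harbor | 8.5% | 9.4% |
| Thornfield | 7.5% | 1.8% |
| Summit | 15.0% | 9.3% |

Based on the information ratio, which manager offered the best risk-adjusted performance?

Harbor: IR = (8.5% − 3.8%) / 9.4% = 0.500
Thornfield: IR = (7.5% − 3.8%) / 1.8% = 2.056
Summit: IR = (15.0% − 3.8%) / 9.3% = 1.204
Highest: Thornfield (2.056).

Thornfield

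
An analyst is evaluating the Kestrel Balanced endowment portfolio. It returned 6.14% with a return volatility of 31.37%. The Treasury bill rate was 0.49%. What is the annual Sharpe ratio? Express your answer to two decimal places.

Sharpe = (Rp − Rf) / σp = (6.14% − 0.49%) / 31.37% = 5.65% / 31.37% = 0.1801

0.18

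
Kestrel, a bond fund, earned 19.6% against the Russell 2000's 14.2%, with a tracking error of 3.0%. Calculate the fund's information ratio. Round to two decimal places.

1.80

IR = (Rp − Rb) / TE = (19.6% − 14.2%) / 3.0% = 5.40% / 3.0% = 1.8000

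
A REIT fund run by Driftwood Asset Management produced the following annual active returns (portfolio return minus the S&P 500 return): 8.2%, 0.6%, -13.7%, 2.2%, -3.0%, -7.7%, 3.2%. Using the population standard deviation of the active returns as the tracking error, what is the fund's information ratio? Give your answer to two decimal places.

-0.21

r̄ = (8.2 + 0.6 − 13.7 + 2.2 − 3 − 7.7 + 3.2) / 7 = -10.20 / 7 = -1.4571%
Population std dev = √[323.7971 / 7] = 6.8012%
IR = r̄ / tracking error = -1.4571 / 6.8012 = -0.2142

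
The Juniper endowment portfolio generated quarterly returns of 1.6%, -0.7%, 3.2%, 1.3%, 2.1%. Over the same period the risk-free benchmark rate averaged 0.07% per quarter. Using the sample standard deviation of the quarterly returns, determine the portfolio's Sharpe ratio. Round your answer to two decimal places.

1.00

r̄ = (1.6 − 0.7 + 3.2 + 1.3 + 2.1) / 5 = 7.50 / 5 = 1.5000%
Sample std dev = √[8.1400 / 4] = 1.4265%
Sharpe = (r̄ − rf) / σ = (1.5000 − 0.07) / 1.4265 = 1.4300 / 1.4265 = 1.0025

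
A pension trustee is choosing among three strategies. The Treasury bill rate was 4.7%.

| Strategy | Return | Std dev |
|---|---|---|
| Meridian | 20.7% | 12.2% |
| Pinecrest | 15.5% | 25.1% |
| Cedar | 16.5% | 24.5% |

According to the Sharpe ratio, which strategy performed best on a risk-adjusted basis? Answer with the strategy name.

Meridian: Sharpe ratio = (20.7% − 4.7%) / 12.2% = 1.311
Pinecrest: Sharpe ratio = (15.5% − 4.7%) / 25.1% = 0.430
Cedar: Sharpe ratio = (16.5% − 4.7%) / 24.5% = 0.482
Highest: Meridian (1.311).

Meridian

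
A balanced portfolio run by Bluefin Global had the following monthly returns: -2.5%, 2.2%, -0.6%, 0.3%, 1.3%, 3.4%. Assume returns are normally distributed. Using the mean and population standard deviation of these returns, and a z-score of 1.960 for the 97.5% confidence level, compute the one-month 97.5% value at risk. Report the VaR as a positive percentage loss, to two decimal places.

3.07

r̄ = (-2.5 + 2.2 − 0.6 + 0.3 + 1.3 + 3.4) / 6 = 4.10 / 6 = 0.6833%
Σ(r − r̄)² = (-2.5 − 0.6833)² + (2.2 − 0.6833)² + (-0.6 − 0.6833)² + … = 21.9883
population σ = √(21.9883 / 6) = √3.6647 = 1.9143%
VaR = −(r̄ − z·σ) = −(0.6833 − 1.960 × 1.9143) = −(-3.0687) = 3.0687%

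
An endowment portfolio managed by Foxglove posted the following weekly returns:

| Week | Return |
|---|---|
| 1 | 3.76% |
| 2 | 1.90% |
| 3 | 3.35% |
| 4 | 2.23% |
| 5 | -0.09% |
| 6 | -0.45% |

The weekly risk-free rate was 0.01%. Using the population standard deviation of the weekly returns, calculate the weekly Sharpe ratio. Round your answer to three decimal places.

r̄ = (3.76 + 1.9 + 3.35 + 2.23 − 0.09 − 0.45) / 6 = 1.7833%
Population std dev = √[15.0719 / 6] = 1.5849%
Sharpe = (r̄ − rf) / σ = (1.7833 − 0.01) / 1.5849 = 1.7733 / 1.5849 = 1.1189

1.119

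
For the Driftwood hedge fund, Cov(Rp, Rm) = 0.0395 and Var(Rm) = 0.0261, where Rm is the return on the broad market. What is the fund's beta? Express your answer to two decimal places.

1.51

β = Cov(Rp, Rm) / Var(Rm) = 0.0395 / 0.0261 = 1.5134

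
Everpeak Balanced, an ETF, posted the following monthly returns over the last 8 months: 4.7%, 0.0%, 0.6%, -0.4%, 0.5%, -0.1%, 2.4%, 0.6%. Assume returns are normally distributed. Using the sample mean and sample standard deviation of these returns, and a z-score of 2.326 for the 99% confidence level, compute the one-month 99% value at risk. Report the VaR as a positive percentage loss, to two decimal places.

r̄ = (4.7 + 0 + 0.6 − 0.4 + 0.5 − 0.1 + 2.4 + 0.6) / 8 = 1.0375%
Sample std dev = √[20.3788 / 7] = 1.7062%
VaR = −(r̄ − z·σ) = −(1.0375 − 2.326 × 1.7062) = −(-2.9311) = 2.9311%

2.93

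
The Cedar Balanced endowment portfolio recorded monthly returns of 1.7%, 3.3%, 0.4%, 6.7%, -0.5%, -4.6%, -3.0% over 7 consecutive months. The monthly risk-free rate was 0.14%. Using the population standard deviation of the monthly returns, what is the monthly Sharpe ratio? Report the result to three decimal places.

Mean return r̄ = 4.00 / 7 = 0.5714%
Population std dev = √[86.9543 / 7] = 3.5245%
Sharpe = (r̄ − rf) / σ = (0.5714 − 0.14) / 3.5245 = 0.4314 / 3.5245 = 0.1224

0.122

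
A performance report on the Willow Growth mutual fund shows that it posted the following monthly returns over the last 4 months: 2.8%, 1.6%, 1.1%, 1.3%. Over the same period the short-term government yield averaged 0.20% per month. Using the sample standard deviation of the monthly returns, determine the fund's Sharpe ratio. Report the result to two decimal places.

1.97

μ = (2.8 + 1.6 + 1.1 + 1.3) / 4 = 6.80 / 4 = 1.7000%
Σ(r − μ)² = 1.7400; sample σ = √(1.7400/3) = 0.7616%
Sharpe = (μ − rf) / σ = (1.7000 − 0.2) / 0.7616 = 1.5000 / 0.7616 = 1.9695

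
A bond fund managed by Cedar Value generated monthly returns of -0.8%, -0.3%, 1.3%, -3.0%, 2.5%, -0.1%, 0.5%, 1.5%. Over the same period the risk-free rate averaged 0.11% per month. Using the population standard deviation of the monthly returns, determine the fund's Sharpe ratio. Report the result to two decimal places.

0.06

r̄ = (-0.8 − 0.3 + 1.3 − 3 + 2.5 − 0.1 + 0.5 + 1.5) / 8 = 1.60 / 8 = 0.2000%
Σ(r − r̄)² = (-0.8 − 0.2000)² + (-0.3 − 0.2000)² + (1.3 − 0.2000)² + … = 19.8600
σ = √[19.8600 / 8] = 1.5756%
Sharpe = (r̄ − rf) / σ = (0.2000 − 0.11) / 1.5756 = 0.0900 / 1.5756 = 0.0571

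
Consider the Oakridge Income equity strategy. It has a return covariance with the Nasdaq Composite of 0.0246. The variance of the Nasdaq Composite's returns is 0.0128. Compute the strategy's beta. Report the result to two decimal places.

1.92

β = Cov(Rp, Rm) / Var(Rm) = 0.0246 / 0.0128 = 1.9219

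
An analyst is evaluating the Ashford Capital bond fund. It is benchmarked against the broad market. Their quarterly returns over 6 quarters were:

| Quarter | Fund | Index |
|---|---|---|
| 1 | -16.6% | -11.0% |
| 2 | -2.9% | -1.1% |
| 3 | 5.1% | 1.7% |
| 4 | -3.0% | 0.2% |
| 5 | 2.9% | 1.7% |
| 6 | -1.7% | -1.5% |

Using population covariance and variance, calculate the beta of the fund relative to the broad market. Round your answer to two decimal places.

1.53

r̄p = -2.7000%,  r̄m = -1.6667%
Cov = Σ(rp − r̄p)(rm − r̄m) / 6 = 29.0567
Var(rm) = Σ(rm − r̄m)² / 6 = 18.9356
β = Cov / Var = 29.0567 / 18.9356 = 1.5345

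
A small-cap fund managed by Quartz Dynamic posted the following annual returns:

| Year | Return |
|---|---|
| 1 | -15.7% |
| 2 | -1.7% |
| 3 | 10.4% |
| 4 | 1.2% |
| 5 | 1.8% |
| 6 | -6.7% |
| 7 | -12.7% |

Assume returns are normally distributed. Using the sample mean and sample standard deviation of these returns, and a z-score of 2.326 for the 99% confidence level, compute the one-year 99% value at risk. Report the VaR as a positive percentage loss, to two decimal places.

r̄ = (-15.7 − 1.7 + 10.4 + 1.2 + 1.8 − 6.7 − 12.7) / 7 = -23.40 / 7 = -3.3429%
Sample std dev = √[490.1771 / 6] = 9.0386%
VaR = −(r̄ − z·σ) = −(-3.3429 − 2.326 × 9.0386) = −(-24.3667) = 24.3667%

24.37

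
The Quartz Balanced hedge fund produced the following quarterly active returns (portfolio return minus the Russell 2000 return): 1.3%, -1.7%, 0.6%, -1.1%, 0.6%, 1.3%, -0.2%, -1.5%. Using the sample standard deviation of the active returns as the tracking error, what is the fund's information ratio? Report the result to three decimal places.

-0.072

Mean return r̄ = -0.70 / 8 = -0.0875%
Σ(r − r̄)² = 10.4288; sample σ = √(10.4288/7) = 1.2206%
IR = r̄ / tracking error = -0.0875 / 1.2206 = -0.0717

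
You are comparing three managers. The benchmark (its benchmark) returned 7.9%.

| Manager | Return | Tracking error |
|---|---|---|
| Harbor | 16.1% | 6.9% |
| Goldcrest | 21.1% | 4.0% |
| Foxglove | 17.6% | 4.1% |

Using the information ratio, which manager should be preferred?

Harbor: IR = (16.1% − 7.9%) / 6.9% = 1.188
Goldcrest: IR = (21.1% − 7.9%) / 4.0% = 3.300
Foxglove: IR = (17.6% − 7.9%) / 4.1% = 2.366
Highest: Goldcrest (3.300).

Goldcrest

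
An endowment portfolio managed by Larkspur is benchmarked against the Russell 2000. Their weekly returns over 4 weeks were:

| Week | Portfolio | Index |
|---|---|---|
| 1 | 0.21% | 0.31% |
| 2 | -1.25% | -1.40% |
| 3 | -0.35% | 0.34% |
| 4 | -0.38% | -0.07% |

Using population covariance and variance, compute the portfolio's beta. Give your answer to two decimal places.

r̄p = -0.4425%,  r̄m = -0.2050%
Cov = Σ(rp − r̄p)(rm − r̄m) / 4 = 0.3400
Var(rm) = Σ(rm − r̄m)² / 4 = 0.5021
β = Cov / Var = 0.3400 / 0.5021 = 0.6772

0.68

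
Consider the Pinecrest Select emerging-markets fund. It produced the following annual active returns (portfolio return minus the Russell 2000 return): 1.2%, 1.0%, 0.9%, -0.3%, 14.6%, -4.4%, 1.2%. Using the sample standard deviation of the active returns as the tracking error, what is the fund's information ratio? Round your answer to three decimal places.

Mean return r̄ = 14.20 / 7 = 2.0286%
Σ(r − r̄)² = (1.2 − 2.0286)² + (1 − 2.0286)² + … = 208.4943
σ = √[208.4943 / 6] = 5.8948%
IR = r̄ / tracking error = 2.0286 / 5.8948 = 0.3441

0.344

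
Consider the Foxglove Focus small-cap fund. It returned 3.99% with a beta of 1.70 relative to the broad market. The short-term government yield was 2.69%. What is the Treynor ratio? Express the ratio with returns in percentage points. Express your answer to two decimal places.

0.76

Treynor = (Rp − Rf) / β = (3.99% − 2.69%) / 1.70 = 1.30 / 1.70 = 0.7647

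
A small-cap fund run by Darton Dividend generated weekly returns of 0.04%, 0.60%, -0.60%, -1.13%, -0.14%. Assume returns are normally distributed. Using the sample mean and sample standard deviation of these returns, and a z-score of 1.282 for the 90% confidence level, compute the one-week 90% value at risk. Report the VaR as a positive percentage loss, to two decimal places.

Mean return r̄ = -1.230 / 5 = -0.2460%
Σ(r − r̄)² = (0.04 − (-0.2460))² + (0.6 − (-0.2460))² + … = 1.7155
σ = √[1.7155 / 4] = 0.6549%
VaR = −(r̄ − z·σ) = −(-0.2460 − 1.282 × 0.6549) = −(-1.0856) = 1.0856%

1.09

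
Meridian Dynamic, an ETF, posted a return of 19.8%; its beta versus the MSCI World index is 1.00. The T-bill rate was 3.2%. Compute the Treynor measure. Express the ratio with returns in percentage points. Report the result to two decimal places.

Treynor = (Rp − Rf) / β = (19.8% − 3.2%) / 1.00 = 16.60 / 1.00 = 16.6000

16.60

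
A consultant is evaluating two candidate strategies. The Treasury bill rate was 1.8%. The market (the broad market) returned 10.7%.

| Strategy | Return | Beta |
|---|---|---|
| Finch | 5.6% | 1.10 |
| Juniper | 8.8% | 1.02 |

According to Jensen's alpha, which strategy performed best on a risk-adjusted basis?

Juniper

Finch: α = 5.6% − [1.8% + 1.10 × (10.7% − 1.8%)] = -5.990
Juniper: α = 8.8% − [1.8% + 1.02 × (10.7% − 1.8%)] = -2.078
Highest: Juniper (-2.078).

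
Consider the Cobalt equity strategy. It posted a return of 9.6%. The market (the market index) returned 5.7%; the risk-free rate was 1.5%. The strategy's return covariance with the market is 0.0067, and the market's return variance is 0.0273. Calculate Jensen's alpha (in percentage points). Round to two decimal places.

β = Cov / Var = 0.0067 / 0.0273 = 0.2454
E[R] = Rf + β(Rm − Rf) = 1.5% + 0.2454 × (5.7% − 1.5%) = 2.5307%
α = Rp − E[R] = 9.6% − 2.5307% = 7.0693

7.07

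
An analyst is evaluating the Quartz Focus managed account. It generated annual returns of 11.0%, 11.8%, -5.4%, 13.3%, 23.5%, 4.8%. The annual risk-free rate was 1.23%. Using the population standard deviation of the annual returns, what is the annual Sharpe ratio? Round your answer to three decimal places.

0.981

μ = (11 + 11.8 − 5.4 + 13.3 + 23.5 + 4.8) / 6 = 9.8333%
Σ(r − μ)² = (11 − 9.8333)² + (11.8 − 9.8333)² + … = 461.4133
population σ = √(461.4133 / 6) = √76.9022 = 8.7694%
Sharpe = (μ − rf) / σ = (9.8333 − 1.23) / 8.7694 = 8.6033 / 8.7694 = 0.9811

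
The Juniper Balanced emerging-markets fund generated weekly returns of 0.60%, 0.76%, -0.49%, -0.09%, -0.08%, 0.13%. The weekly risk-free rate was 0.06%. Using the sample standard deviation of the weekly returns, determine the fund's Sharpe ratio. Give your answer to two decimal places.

Mean return μ = 0.830 / 6 = 0.1383%
Σ(r − μ)² = 1.0943; sample σ = √(1.0943/5) = 0.4678%
Sharpe = (μ − rf) / σ = (0.1383 − 0.06) / 0.4678 = 0.0783 / 0.4678 = 0.1674

0.17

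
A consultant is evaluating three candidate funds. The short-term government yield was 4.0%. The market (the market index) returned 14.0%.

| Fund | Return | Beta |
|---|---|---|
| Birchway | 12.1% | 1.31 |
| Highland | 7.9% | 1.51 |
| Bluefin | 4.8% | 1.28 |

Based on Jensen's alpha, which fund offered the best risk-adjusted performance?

Birchway: α = 12.1% − [4.0% + 1.31 × (14.0% − 4.0%)] = -5.000
Highland: α = 7.9% − [4.0% + 1.51 × (14.0% − 4.0%)] = -11.200
Bluefin: α = 4.8% − [4.0% + 1.28 × (14.0% − 4.0%)] = -12.000
Highest: Birchway (-5.000).

Birchway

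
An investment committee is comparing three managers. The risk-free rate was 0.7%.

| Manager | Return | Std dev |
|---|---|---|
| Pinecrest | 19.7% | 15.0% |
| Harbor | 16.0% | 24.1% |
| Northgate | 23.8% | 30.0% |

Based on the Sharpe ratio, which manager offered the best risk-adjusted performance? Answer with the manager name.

Pinecrest

Pinecrest: Sharpe ratio = (19.7% − 0.7%) / 15.0% = 1.267
Harbor: Sharpe ratio = (16.0% − 0.7%) / 24.1% = 0.635
Northgate: Sharpe ratio = (23.8% − 0.7%) / 30.0% = 0.770
Highest: Pinecrest (1.267).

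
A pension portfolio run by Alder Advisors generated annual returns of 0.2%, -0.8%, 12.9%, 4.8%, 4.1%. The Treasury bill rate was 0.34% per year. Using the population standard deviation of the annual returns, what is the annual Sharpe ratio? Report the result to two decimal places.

0.81

r̄ = (0.2 − 0.8 + 12.9 + 4.8 + 4.1) / 5 = 21.20 / 5 = 4.2400%
Population σ = √[Σ(r − r̄)² / 5] = √[117.0520 / 5] = √23.4104 = 4.8384%
Sharpe = (r̄ − rf) / σ = (4.2400 − 0.34) / 4.8384 = 3.9000 / 4.8384 = 0.8061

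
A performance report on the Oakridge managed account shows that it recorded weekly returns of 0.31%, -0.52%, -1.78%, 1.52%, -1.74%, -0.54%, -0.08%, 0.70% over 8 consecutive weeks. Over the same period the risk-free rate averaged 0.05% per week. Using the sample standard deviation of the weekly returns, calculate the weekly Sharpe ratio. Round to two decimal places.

-0.28

Mean return r̄ = -2.130 / 8 = -0.2663%
Sample σ = √[Σ(r − r̄)² / 7] = √[9.0938 / 7] = √1.2991 = 1.1398%
Sharpe = (r̄ − rf) / σ = (-0.2663 − 0.05) / 1.1398 = -0.3163 / 1.1398 = -0.2775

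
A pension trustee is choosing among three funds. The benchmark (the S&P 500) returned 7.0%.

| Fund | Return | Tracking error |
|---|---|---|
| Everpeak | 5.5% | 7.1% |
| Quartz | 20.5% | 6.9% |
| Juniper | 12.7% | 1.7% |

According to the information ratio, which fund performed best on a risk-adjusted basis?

Everpeak: IR = (5.5% − 7.0%) / 7.1% = -0.211
Quartz: IR = (20.5% − 7.0%) / 6.9% = 1.957
Juniper: IR = (12.7% − 7.0%) / 1.7% = 3.353
Highest: Juniper (3.353).

Juniper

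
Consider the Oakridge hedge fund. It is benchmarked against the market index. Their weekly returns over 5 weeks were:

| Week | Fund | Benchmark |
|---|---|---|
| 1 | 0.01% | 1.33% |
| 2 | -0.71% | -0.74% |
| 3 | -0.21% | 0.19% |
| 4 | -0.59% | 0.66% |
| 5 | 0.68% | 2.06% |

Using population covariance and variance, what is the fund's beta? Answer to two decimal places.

r̄p = -0.1640%,  r̄m = 0.7000%
Cov = Σ(rp − r̄p)(rm − r̄m) / 5 = 0.4168
Var(rm) = Σ(rm − r̄m)² / 5 = 0.9164
β = Cov / Var = 0.4168 / 0.9164 = 0.4548

0.45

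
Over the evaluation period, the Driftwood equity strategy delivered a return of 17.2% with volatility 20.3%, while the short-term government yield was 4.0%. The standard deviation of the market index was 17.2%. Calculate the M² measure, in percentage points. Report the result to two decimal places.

Sharpe = (Rp − Rf) / σp = (17.2% − 4.0%) / 20.3% = 0.6502
M² = Rf + Sharpe × σm = 4.0% + 0.6502 × 17.2% = 15.1834%

15.18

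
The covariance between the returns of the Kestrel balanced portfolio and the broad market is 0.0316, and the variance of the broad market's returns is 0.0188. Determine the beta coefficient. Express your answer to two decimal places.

1.68

β = Cov(Rp, Rm) / Var(Rm) = 0.0316 / 0.0188 = 1.6809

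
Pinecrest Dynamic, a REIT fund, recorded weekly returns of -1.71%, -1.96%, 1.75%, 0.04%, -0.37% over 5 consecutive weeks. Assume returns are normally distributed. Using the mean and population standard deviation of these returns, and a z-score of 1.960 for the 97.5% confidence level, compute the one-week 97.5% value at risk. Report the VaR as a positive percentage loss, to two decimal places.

3.07

r̄ = (-1.71 − 1.96 + 1.75 + 0.04 − 0.37) / 5 = -2.250 / 5 = -0.4500%
Population σ = √[Σ(r − r̄)² / 5] = √[8.9542 / 5] = √1.7908 = 1.3382%
VaR = −(r̄ − z·σ) = −(-0.4500 − 1.960 × 1.3382) = −(-3.0729) = 3.0729%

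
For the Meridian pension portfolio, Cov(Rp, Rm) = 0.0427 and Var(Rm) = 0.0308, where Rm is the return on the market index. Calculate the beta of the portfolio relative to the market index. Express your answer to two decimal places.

β = Cov(Rp, Rm) / Var(Rm) = 0.0427 / 0.0308 = 1.3864

1.39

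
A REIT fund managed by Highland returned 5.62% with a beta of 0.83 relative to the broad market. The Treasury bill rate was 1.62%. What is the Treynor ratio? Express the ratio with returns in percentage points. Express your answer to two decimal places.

Treynor = (Rp − Rf) / β = (5.62% − 1.62%) / 0.83 = 4.00 / 0.83 = 4.8193

4.82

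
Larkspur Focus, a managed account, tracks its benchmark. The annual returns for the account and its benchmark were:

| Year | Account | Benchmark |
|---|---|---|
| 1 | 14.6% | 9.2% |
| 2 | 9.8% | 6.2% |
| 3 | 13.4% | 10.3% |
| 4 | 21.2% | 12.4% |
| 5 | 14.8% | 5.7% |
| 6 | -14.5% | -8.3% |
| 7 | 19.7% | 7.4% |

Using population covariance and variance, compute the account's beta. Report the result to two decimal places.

r̄p = 11.2857%,  r̄m = 6.1286%
Cov = Σ(rp − r̄p)(rm − r̄m) / 7 = 66.0447
Var(rm) = Σ(rm − r̄m)² / 7 = 39.4506
β = Cov / Var = 66.0447 / 39.4506 = 1.6741

1.67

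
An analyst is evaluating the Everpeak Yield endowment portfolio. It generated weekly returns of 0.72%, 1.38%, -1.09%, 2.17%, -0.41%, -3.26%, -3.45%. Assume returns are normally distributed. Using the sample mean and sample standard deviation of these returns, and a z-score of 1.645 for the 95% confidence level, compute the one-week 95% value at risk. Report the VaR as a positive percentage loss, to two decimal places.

4.17

r̄ = (0.72 + 1.38 − 1.09 + 2.17 − 0.41 − 3.26 − 3.45) / 7 = -3.940 / 7 = -0.5629%
Sample σ = √[Σ(r − r̄)² / 6] = √[28.8003 / 6] = √4.8001 = 2.1909%
VaR = −(r̄ − z·σ) = −(-0.5629 − 1.645 × 2.1909) = −(-4.1669) = 4.1669%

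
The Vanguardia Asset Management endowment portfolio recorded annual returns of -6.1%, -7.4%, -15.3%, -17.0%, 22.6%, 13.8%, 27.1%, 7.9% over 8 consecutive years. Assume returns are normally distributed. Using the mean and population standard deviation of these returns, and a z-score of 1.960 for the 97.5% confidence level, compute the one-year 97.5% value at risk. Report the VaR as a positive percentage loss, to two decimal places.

μ = (-6.1 − 7.4 − 15.3 − 17 + 22.6 + 13.8 + 27.1 + 7.9) / 8 = 3.2000%
Σ(r − μ)² = (-6.1 − 3.2000)² + (-7.4 − 3.2000)² + (-15.3 − 3.2000)² + … = 2031.1600
σ = √[2031.1600 / 8] = 15.9341%
VaR = −(μ − z·σ) = −(3.2000 − 1.960 × 15.9341) = −(-28.0308) = 28.0308%

28.03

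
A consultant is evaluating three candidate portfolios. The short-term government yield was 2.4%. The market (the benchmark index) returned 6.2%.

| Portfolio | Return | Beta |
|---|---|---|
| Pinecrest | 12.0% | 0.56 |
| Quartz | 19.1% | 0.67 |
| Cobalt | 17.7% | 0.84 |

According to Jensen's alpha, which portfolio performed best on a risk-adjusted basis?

Quartz

Pinecrest: α = 12.0% − [2.4% + 0.56 × (6.2% − 2.4%)] = 7.472
Quartz: α = 19.1% − [2.4% + 0.67 × (6.2% − 2.4%)] = 14.154
Cobalt: α = 17.7% − [2.4% + 0.84 × (6.2% − 2.4%)] = 12.108
Highest: Quartz (14.154).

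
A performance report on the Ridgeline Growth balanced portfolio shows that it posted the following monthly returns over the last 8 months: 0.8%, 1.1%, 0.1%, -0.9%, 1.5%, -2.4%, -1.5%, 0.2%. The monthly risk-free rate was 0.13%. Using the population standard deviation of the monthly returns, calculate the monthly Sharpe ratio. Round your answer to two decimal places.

-0.21

μ = (0.8 + 1.1 + 0.1 − 0.9 + 1.5 − 2.4 − 1.5 + 0.2) / 8 = -0.1375%
Σ(r − μ)² = 12.8188; population σ = √(12.8188/8) = 1.2658%
Sharpe = (μ − rf) / σ = (-0.1375 − 0.13) / 1.2658 = -0.2675 / 1.2658 = -0.2113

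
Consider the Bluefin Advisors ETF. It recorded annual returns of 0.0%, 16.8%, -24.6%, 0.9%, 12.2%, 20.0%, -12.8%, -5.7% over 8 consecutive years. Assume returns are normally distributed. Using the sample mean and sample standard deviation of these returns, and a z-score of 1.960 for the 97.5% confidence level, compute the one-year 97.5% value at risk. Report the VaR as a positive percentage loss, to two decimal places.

r̄ = (0 + 16.8 − 24.6 + 0.9 + 12.2 + 20 − 12.8 − 5.7) / 8 = 6.80 / 8 = 0.8500%
Σ(r − r̄)² = (0 − 0.8500)² + (16.8 − 0.8500)² + … = 1627.6000
sample σ = √(1627.6000 / 7) = √232.5143 = 15.2484%
VaR = −(r̄ − z·σ) = −(0.8500 − 1.960 × 15.2484) = −(-29.0369) = 29.0369%

29.04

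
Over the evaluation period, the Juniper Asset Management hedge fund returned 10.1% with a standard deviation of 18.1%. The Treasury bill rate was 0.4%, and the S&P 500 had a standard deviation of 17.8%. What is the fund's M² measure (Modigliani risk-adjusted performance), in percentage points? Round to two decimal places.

9.94

Sharpe = (Rp − Rf) / σp = (10.1% − 0.4%) / 18.1% = 0.5359
M² = Rf + Sharpe × σm = 0.4% + 0.5359 × 17.8% = 9.9390%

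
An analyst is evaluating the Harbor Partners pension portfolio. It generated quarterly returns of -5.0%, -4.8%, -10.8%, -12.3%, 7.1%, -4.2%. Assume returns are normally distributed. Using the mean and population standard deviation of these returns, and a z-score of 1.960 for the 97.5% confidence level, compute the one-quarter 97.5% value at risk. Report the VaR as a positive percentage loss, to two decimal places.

17.24

r̄ = (-5 − 4.8 − 10.8 − 12.3 + 7.1 − 4.2) / 6 = -30.00 / 6 = -5.0000%
Population std dev = √[234.0200 / 6] = 6.2453%
VaR = −(r̄ − z·σ) = −(-5.0000 − 1.960 × 6.2453) = −(-17.2408) = 17.2408%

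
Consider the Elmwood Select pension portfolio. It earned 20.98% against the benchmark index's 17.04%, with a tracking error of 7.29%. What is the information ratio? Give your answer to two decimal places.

IR = (Rp − Rb) / TE = (20.98% − 17.04%) / 7.29% = 3.94% / 7.29% = 0.5405

0.54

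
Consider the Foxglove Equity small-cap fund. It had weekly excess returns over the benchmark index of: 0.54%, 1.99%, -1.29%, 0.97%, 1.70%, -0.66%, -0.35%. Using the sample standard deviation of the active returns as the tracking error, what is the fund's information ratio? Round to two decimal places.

r̄ = (0.54 + 1.99 − 1.29 + 0.97 + 1.7 − 0.66 − 0.35) / 7 = 2.900 / 7 = 0.4143%
Σ(r − r̄)² = (0.54 − 0.4143)² + (1.99 − 0.4143)² + … = 9.1034
σ = √[9.1034 / 6] = 1.2318%
IR = r̄ / tracking error = 0.4143 / 1.2318 = 0.3363

0.34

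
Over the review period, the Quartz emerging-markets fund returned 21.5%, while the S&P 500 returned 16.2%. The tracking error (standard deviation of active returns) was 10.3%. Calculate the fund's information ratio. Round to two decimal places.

IR = (Rp − Rb) / TE = (21.5% − 16.2%) / 10.3% = 5.30% / 10.3% = 0.5146

0.51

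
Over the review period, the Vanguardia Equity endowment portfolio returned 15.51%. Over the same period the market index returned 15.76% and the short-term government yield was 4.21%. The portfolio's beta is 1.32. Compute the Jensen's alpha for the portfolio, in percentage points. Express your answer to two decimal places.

CAPM expected return = Rf + β(Rm − Rf) = 4.21% + 1.32 × (15.76% − 4.21%) = 4.21 + 1.32 × 11.55 = 19.4560%
Jensen's α = Rp − E[R] = 15.51% − 19.4560% = -3.9460

-3.95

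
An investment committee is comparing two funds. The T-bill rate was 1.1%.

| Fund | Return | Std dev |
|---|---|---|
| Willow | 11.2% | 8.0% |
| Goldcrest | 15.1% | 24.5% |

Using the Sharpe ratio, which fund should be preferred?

Willow

Willow: Sharpe ratio = (11.2% − 1.1%) / 8.0% = 1.263
Goldcrest: Sharpe ratio = (15.1% − 1.1%) / 24.5% = 0.571
Highest: Willow (1.263).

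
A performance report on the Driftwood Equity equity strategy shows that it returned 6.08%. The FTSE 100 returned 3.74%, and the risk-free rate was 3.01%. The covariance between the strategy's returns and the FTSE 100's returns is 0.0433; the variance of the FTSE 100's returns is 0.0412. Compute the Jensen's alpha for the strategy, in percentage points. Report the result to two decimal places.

β = Cov / Var = 0.0433 / 0.0412 = 1.0510
E[R] = Rf + β(Rm − Rf) = 3.01% + 1.0510 × (3.74% − 3.01%) = 3.7772%
α = Rp − E[R] = 6.08% − 3.7772% = 2.3028

2.30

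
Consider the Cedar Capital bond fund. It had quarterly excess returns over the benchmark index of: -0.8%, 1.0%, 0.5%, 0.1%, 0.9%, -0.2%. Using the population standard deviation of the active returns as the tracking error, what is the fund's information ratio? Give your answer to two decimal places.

r̄ = (-0.8 + 1 + 0.5 + 0.1 + 0.9 − 0.2) / 6 = 1.50 / 6 = 0.2500%
Σ(r − r̄)² = 2.3750; population σ = √(2.3750/6) = 0.6292%
IR = r̄ / tracking error = 0.2500 / 0.6292 = 0.3973

0.40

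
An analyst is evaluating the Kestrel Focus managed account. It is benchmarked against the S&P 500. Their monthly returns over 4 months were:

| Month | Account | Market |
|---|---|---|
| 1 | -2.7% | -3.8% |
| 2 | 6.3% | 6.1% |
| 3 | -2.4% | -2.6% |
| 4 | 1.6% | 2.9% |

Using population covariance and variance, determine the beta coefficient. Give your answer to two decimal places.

0.89

r̄p = 0.7000%,  r̄m = 0.6500%
Cov = Σ(rp − r̄p)(rm − r̄m) / 4 = 14.4375
Var(rm) = Σ(rm − r̄m)² / 4 = 16.2825
β = Cov / Var = 14.4375 / 16.2825 = 0.8867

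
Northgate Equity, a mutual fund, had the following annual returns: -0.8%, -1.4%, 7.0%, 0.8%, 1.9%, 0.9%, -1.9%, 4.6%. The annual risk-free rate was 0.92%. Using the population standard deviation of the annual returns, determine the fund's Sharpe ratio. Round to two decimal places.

0.16

r̄ = (-0.8 − 1.4 + 7 + 0.8 + 1.9 + 0.9 − 1.9 + 4.6) / 8 = 1.3875%
Σ(r − r̄)² = 66.0288; population σ = √(66.0288/8) = 2.8729%
Sharpe = (r̄ − rf) / σ = (1.3875 − 0.92) / 2.8729 = 0.4675 / 2.8729 = 0.1627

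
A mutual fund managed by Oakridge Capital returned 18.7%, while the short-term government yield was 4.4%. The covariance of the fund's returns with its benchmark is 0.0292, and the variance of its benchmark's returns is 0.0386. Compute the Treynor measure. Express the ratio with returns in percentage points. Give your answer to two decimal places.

18.90

β = Cov / Var = 0.0292 / 0.0386 = 0.7565
Treynor = (Rp − Rf) / β = (18.7% − 4.4%) / 0.7565 = 14.30 / 0.7565 = 18.9028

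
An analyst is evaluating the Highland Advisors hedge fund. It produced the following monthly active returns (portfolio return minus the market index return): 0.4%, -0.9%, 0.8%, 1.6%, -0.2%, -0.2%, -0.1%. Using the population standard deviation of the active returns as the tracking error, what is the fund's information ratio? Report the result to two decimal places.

Mean return r̄ = 1.40 / 7 = 0.2000%
Σ(r − r̄)² = (0.4 − 0.2000)² + (-0.9 − 0.2000)² + (0.8 − 0.2000)² + … = 3.9800
population σ = √(3.9800 / 7) = √0.5686 = 0.7541%
IR = r̄ / tracking error = 0.2000 / 0.7541 = 0.2652

0.27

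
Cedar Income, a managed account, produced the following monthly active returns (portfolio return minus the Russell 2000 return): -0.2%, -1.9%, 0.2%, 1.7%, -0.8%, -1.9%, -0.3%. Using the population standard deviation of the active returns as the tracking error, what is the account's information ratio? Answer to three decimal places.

r̄ = (-0.2 − 1.9 + 0.2 + 1.7 − 0.8 − 1.9 − 0.3) / 7 = -0.4571%
Σ(r − r̄)² = (-0.2 − (-0.4571))² + (-1.9 − (-0.4571))² + … = 9.4571
population σ = √(9.4571 / 7) = √1.3510 = 1.1623%
IR = r̄ / tracking error = -0.4571 / 1.1623 = -0.3933

-0.393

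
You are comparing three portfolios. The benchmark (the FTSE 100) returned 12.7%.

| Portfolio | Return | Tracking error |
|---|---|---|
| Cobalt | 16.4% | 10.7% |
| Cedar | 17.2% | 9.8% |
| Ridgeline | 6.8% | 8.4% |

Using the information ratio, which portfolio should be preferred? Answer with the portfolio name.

Cedar

Cobalt: IR = (16.4% − 12.7%) / 10.7% = 0.346
Cedar: IR = (17.2% − 12.7%) / 9.8% = 0.459
Ridgeline: IR = (6.8% − 12.7%) / 8.4% = -0.702
Highest: Cedar (0.459).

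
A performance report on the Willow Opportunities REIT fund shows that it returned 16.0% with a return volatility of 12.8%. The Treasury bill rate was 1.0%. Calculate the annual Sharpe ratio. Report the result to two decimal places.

1.17

Sharpe = (Rp − Rf) / σp = (16.0% − 1.0%) / 12.8% = 15.00% / 12.8% = 1.1719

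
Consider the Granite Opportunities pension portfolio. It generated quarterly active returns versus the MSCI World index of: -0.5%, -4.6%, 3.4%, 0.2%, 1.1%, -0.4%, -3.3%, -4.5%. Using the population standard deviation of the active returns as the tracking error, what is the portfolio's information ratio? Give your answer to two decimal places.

-0.41

μ = (-0.5 − 4.6 + 3.4 + 0.2 + 1.1 − 0.4 − 3.3 − 4.5) / 8 = -1.0750%
Σ(r − μ)² = (-0.5 − (-1.0750))² + (-4.6 − (-1.0750))² + (3.4 − (-1.0750))² + … = 56.2750
σ = √[56.2750 / 8] = 2.6522%
IR = μ / tracking error = -1.0750 / 2.6522 = -0.4053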